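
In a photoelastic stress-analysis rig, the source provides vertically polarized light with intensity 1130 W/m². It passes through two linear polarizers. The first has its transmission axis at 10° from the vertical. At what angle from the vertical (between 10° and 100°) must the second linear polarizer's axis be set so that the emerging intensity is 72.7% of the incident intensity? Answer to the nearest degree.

θ ≈ 40°

I₁ = I₀ cos²(10° − 0°) = I₀ cos²(10°) = 0.9698 I₀.
Need I₂/I₀ = 0.727, so cos²(θ − 10°) = 0.727 / 0.9698 = 0.7496.
θ − 10° = arccos(√0.7496) = 30.0°, giving θ ≈ 10 + 30.0 = 40.0°.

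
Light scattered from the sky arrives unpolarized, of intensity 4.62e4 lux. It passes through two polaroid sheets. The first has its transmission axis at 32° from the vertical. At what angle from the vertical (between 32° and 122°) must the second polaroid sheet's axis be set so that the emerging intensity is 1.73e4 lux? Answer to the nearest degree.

Unpolarized light through the first polarizer → I₁ = ½ I₀, now polarized at 32°.
Target fraction: 1.73e4 / 4.62e4 lux = 0.3745 of I₀.
Need I₂/I₀ = 0.3745, so cos²(θ − 32°) = 0.3745 / 0.5 = 0.7489.
θ − 32° = arccos(√0.7489) = 30.1°, giving θ ≈ 32 + 30.1 = 62.1°.

θ ≈ 62°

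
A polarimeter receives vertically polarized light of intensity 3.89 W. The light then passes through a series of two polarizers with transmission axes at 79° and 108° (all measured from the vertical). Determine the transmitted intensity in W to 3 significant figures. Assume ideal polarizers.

I ≈ 0.108 W

By Malus's law, I₁ = 3.89 W · cos²(79°) = 0.1416 W.
I₂ = I₁ · cos²(29°) = 0.1416 · 0.765 = 0.1083 W.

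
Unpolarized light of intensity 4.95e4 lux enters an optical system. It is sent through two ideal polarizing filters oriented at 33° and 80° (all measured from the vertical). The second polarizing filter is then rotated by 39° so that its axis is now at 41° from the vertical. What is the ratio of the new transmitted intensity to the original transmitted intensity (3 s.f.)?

Before rotation:
Unpolarized light through the first polarizer → I₁ = ½ I₀, now polarized at 33°.
I₂ = I₁ cos²(80° − 33°) = 0.5 I₀ · cos²(47°) = 0.2326 I₀.
After rotation:
Unpolarized light through the first polarizer → I₁ = ½ I₀, now polarized at 33°.
I₂ = I₁ cos²(41° − 33°) = 0.5 I₀ · cos²(8°) = 0.4903 I₀.
Ratio = 0.4903 / 0.2326 = 2.108.

I_new/I_old ≈ 2.11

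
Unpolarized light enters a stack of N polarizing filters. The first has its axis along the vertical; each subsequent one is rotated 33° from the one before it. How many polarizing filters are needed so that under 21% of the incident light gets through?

N = 4

First polarizer halves the unpolarized light: factor 1/2.
Each further stage multiplies by cos²(33°) = 0.7034.
After N polarizers: T = 0.5·0.7034^(N−1). Require T < 0.21 ⇒ N−1 > ln(0.21/0.5)/ln(0.7034) = 2.47, so N−1 ≥ 3 and N = 4.
Check: N=4 gives T = 0.174 < 0.21; N=3 gives T = 0.2474.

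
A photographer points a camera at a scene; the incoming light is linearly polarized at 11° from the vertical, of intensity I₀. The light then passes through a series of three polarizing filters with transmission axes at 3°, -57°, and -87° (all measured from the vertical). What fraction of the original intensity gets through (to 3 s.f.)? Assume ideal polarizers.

≈ 0.184 I₀

By Malus's law, I₁ = I₀ cos²(3° − 11°) = I₀ cos²(8°) = 0.9806 I₀.
I₂ = I₁ cos²(-57° − 3°) = 0.9806 I₀ · cos²(60°) = 0.2452 I₀.
I₃ = I₂ cos²(-87° + 57°) = 0.2452 I₀ · cos²(30°) = 0.1839 I₀.
Transmitted fraction = 0.1839.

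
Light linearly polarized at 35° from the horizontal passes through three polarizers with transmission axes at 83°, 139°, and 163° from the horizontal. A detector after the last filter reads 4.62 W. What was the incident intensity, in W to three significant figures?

I₁ = I₀ cos²(83° − 35°) = I₀ cos²(48°) = 0.4477 I₀.
I₂ = I₁ cos²(139° − 83°) = 0.4477 I₀ · cos²(56°) = 0.14 I₀.
I₃ = I₂ cos²(163° − 139°) = 0.14 I₀ · cos²(24°) = 0.1168 I₀.
So 4.62 W = 0.1168 I₀, giving I₀ = 4.62/0.1168 = 39.54 W.

I₀ ≈ 39.5 W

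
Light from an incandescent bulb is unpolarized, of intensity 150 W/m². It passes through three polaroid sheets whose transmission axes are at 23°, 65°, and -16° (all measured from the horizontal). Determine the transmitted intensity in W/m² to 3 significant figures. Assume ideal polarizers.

I ≈ 1.01 W/m²

Unpolarized light through the first polarizer → I₁ = 150 W/m²/2 = 75 W/m², polarized at 23°.
I₂ = I₁ · cos²(42°) = 75 · 0.5523 = 41.42 W/m².
I₃ = I₂ · cos²(81°) = 41.42 · 0.02447 = 1.014 W/m².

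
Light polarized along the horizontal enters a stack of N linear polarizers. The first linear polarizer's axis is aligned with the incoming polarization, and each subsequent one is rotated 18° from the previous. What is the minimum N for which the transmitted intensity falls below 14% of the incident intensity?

N = 21

First polarizer is aligned with the polarization: full transmission.
Each further stage multiplies by cos²(18°) = 0.9045.
After N polarizers: T = 0.9045^(N−1). Require T < 0.14 ⇒ N−1 > ln(0.14)/ln(0.9045) = 19.59, so N−1 ≥ 20 and N = 21.
Check: N=21 gives T = 0.1344 < 0.14; N=20 gives T = 0.1485.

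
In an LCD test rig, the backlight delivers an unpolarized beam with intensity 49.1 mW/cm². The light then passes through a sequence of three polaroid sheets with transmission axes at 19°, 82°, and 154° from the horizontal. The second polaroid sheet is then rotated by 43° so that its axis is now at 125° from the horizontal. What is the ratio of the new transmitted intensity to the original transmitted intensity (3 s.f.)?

I_new/I_old ≈ 2.95

Before rotation:
Unpolarized light through the first polarizer → I₁ = ½ I₀, now polarized at 19°.
I₂ = I₁ cos²(82° − 19°) = 0.5 I₀ · cos²(63°) = 0.1031 I₀.
I₃ = I₂ cos²(154° − 82°) = 0.1031 I₀ · cos²(72°) = 0.009841 I₀.
After rotation:
Unpolarized light through the first polarizer → I₁ = ½ I₀, now polarized at 19°.
Angle between axes 1 and 2: 74°. I₂ = 0.5 I₀ · cos²(74°) = 0.03799 I₀.
I₃ = I₂ cos²(154° − 125°) = 0.03799 I₀ · cos²(29°) = 0.02906 I₀.
Ratio = 0.02906 / 0.009841 = 2.953.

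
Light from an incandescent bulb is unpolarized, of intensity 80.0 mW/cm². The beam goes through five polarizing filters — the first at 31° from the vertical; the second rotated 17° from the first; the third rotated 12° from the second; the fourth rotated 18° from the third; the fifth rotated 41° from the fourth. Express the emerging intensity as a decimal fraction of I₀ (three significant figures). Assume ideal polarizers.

Unpolarized light through the first polarizer → I₁ = 80.0 mW/cm²/2 = 40 mW/cm², polarized at 31°.
I₂ = I₁ · cos²(17°) = 40 · 0.9145 = 36.58 mW/cm².
I₃ = I₂ · cos²(12°) = 36.58 · 0.9568 = 35 mW/cm².
I₄ = I₃ · cos²(18°) = 35 · 0.9045 = 31.66 mW/cm².
I₅ = I₄ · cos²(41°) = 31.66 · 0.5696 = 18.03 mW/cm².
Transmitted fraction = 0.2254.

I/I₀ ≈ 0.225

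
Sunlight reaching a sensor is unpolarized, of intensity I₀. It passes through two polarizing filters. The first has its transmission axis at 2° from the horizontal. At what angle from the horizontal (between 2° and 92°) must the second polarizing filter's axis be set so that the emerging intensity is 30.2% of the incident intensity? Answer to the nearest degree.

Unpolarized light through the first polarizer → I₁ = ½ I₀, now polarized at 2°.
Need I₂/I₀ = 0.302, so cos²(θ − 2°) = 0.302 / 0.5 = 0.604.
θ − 2° = arccos(√0.604) = 39.0°, giving θ ≈ 2 + 39.0 = 41.0°.

θ ≈ 41°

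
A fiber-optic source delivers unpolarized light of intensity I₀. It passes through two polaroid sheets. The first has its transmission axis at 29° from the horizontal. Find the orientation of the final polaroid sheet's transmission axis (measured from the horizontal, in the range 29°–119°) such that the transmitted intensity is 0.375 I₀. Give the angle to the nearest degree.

θ ≈ 59°

Unpolarized light through the first polarizer → I₁ = ½ I₀, now polarized at 29°.
Need I₂/I₀ = 0.375, so cos²(θ − 29°) = 0.375 / 0.5 = 0.75.
θ − 29° = arccos(√0.75) = 30.0°, giving θ ≈ 29 + 30.0 = 59.0°.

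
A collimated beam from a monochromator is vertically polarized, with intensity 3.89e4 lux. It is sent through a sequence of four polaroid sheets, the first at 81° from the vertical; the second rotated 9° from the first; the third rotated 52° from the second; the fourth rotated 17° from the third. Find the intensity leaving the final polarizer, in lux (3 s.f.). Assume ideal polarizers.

By Malus's law, I₁ = 3.89e4 lux · cos²(81°) = 952 lux.
I₂ = I₁ · cos²(9°) = 952 · 0.9755 = 928.7 lux.
I₃ = I₂ · cos²(52°) = 928.7 · 0.379 = 352 lux.
I₄ = I₃ · cos²(17°) = 352 · 0.9145 = 321.9 lux.

I ≈ 322 lux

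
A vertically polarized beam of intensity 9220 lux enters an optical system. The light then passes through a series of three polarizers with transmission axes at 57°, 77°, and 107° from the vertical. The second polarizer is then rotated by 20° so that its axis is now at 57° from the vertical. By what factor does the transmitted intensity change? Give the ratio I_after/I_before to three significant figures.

Before rotation:
I₁ = I₀ cos²(57° − 0°) = I₀ cos²(57°) = 0.2966 I₀.
I₂ = I₁ cos²(77° − 57°) = 0.2966 I₀ · cos²(20°) = 0.2619 I₀.
I₃ = I₂ cos²(107° − 77°) = 0.2619 I₀ · cos²(30°) = 0.1964 I₀.
After rotation:
I₁ = I₀ cos²(57° − 0°) = I₀ cos²(57°) = 0.2966 I₀.
I₂ = I₁ cos²(57° − 57°) = 0.2966 I₀ · cos²(0°) = 0.2966 I₀.
I₃ = I₂ cos²(107° − 57°) = 0.2966 I₀ · cos²(50°) = 0.1226 I₀.
Ratio = 0.1226 / 0.1964 = 0.6239.

I_new/I_old ≈ 0.624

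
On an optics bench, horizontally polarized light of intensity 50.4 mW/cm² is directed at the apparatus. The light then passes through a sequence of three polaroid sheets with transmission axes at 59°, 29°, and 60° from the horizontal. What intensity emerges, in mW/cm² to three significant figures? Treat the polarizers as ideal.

I ≈ 7.37 mW/cm²

I₁ = 50.4 mW/cm² · cos²(59°) = 13.37 mW/cm².
I₂ = I₁ · cos²(30°) = 13.37 · 0.75 = 10.03 mW/cm².
I₃ = I₂ · cos²(31°) = 10.03 · 0.7347 = 7.367 mW/cm².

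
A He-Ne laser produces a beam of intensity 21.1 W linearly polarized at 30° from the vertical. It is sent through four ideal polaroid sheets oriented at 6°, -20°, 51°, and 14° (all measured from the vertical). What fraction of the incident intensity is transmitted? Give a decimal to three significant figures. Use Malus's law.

By Malus's law, I₁ = 21.1 W · cos²(24°) = 17.61 W.
I₂ = I₁ · cos²(26°) = 17.61 · 0.8078 = 14.23 W.
I₃ = I₂ · cos²(71°) = 14.23 · 0.106 = 1.508 W.
I₄ = I₃ · cos²(37°) = 1.508 · 0.6378 = 0.9617 W.
Transmitted fraction = 0.04558.

I/I₀ ≈ 0.0456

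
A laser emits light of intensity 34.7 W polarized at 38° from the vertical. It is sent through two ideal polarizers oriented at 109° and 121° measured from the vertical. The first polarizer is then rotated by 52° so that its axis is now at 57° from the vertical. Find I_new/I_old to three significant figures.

Before rotation:
I₁ = I₀ cos²(109° − 38°) = I₀ cos²(71°) = 0.106 I₀.
I₂ = I₁ cos²(121° − 109°) = 0.106 I₀ · cos²(12°) = 0.1014 I₀.
After rotation:
I₁ = I₀ cos²(57° − 38°) = I₀ cos²(19°) = 0.894 I₀.
I₂ = I₁ cos²(121° − 57°) = 0.894 I₀ · cos²(64°) = 0.1718 I₀.
Ratio = 0.1718 / 0.1014 = 1.694.

I_new/I_old ≈ 1.69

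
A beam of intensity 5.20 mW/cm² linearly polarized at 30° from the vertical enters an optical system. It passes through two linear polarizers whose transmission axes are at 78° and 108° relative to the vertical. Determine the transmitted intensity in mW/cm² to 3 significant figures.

By Malus's law, I₁ = 5.20 mW/cm² · cos²(48°) = 2.328 mW/cm².
I₂ = I₁ · cos²(30°) = 2.328 · 0.75 = 1.746 mW/cm².

I ≈ 1.75 mW/cm²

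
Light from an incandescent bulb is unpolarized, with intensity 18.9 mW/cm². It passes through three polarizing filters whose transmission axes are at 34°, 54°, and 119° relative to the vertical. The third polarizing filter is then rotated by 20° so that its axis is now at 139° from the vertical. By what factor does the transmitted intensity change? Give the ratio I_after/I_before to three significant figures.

Before rotation:
Unpolarized light through the first polarizer → I₁ = ½ I₀, now polarized at 34°.
I₂ = I₁ cos²(54° − 34°) = 0.5 I₀ · cos²(20°) = 0.4415 I₀.
I₃ = I₂ cos²(119° − 54°) = 0.4415 I₀ · cos²(65°) = 0.07886 I₀.
After rotation:
Unpolarized light through the first polarizer → I₁ = ½ I₀, now polarized at 34°.
I₂ = I₁ cos²(54° − 34°) = 0.5 I₀ · cos²(20°) = 0.4415 I₀.
I₃ = I₂ cos²(139° − 54°) = 0.4415 I₀ · cos²(85°) = 0.003354 I₀.
Ratio = 0.003354 / 0.07886 = 0.04253.

I_new/I_old ≈ 0.0425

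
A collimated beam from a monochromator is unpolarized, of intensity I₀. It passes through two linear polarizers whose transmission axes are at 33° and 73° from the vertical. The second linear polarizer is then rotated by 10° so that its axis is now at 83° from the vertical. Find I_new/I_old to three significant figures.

Before rotation:
Unpolarized light through the first polarizer → I₁ = ½ I₀, now polarized at 33°.
I₂ = I₁ cos²(73° − 33°) = 0.5 I₀ · cos²(40°) = 0.2934 I₀.
After rotation:
Unpolarized light through the first polarizer → I₁ = ½ I₀, now polarized at 33°.
I₂ = I₁ cos²(83° − 33°) = 0.5 I₀ · cos²(50°) = 0.2066 I₀.
Ratio = 0.2066 / 0.2934 = 0.7041.

I_new/I_old ≈ 0.704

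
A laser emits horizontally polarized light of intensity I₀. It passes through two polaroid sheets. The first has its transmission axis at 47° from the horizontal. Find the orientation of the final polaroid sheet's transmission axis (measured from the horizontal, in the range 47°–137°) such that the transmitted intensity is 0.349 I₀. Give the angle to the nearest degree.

By Malus's law, I₁ = I₀ cos²(47° − 0°) = I₀ cos²(47°) = 0.4651 I₀.
Need I₂/I₀ = 0.349, so cos²(θ − 47°) = 0.349 / 0.4651 = 0.7503.
θ − 47° = arccos(√0.7503) = 30.0°, giving θ ≈ 47 + 30.0 = 77.0°.

θ ≈ 77°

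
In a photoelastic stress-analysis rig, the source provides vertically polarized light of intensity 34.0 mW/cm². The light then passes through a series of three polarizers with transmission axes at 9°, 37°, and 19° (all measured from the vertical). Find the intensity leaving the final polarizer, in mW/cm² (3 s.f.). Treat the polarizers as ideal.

I₁ = 34.0 mW/cm² · cos²(9°) = 33.17 mW/cm².
I₂ = I₁ · cos²(28°) = 33.17 · 0.7796 = 25.86 mW/cm².
I₃ = I₂ · cos²(18°) = 25.86 · 0.9045 = 23.39 mW/cm².

I ≈ 23.4 mW/cm²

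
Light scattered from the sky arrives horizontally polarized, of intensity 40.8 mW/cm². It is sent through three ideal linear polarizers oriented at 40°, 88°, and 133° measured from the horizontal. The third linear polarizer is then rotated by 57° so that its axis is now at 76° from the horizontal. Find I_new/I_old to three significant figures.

I_new/I_old ≈ 1.91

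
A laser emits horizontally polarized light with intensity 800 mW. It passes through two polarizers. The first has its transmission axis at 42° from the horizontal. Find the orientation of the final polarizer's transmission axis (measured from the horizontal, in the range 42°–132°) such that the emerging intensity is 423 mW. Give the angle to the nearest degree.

θ ≈ 54°

I₁ = I₀ cos²(42° − 0°) = I₀ cos²(42°) = 0.5523 I₀.
Target fraction: 423 / 800 mW = 0.5288 of I₀.
Need I₂/I₀ = 0.5288, so cos²(θ − 42°) = 0.5288 / 0.5523 = 0.9574.
θ − 42° = arccos(√0.9574) = 11.9°, giving θ ≈ 42 + 11.9 = 53.9°.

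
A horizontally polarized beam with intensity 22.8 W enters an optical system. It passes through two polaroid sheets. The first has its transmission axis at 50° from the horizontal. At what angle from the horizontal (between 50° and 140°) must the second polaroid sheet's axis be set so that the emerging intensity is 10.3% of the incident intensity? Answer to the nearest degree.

θ ≈ 110°

I₁ = I₀ cos²(50° − 0°) = I₀ cos²(50°) = 0.4132 I₀.
Need I₂/I₀ = 0.103, so cos²(θ − 50°) = 0.103 / 0.4132 = 0.2493.
θ − 50° = arccos(√0.2493) = 60.0°, giving θ ≈ 50 + 60.0 = 110.0°.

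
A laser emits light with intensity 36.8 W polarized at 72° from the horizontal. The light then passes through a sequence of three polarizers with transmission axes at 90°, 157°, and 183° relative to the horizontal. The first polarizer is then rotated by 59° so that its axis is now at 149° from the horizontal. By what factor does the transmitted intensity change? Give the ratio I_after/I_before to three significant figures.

Before rotation:
I₁ = I₀ cos²(90° − 72°) = I₀ cos²(18°) = 0.9045 I₀.
I₂ = I₁ cos²(157° − 90°) = 0.9045 I₀ · cos²(67°) = 0.1381 I₀.
I₃ = I₂ cos²(183° − 157°) = 0.1381 I₀ · cos²(26°) = 0.1116 I₀.
After rotation:
I₁ = I₀ cos²(149° − 72°) = I₀ cos²(77°) = 0.0506 I₀.
I₂ = I₁ cos²(157° − 149°) = 0.0506 I₀ · cos²(8°) = 0.04962 I₀.
I₃ = I₂ cos²(183° − 157°) = 0.04962 I₀ · cos²(26°) = 0.04009 I₀.
Ratio = 0.04009 / 0.1116 = 0.3593.

I_new/I_old ≈ 0.359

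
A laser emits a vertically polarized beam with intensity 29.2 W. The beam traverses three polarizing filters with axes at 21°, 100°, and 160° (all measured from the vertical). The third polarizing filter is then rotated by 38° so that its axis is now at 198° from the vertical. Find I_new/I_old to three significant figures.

I_new/I_old ≈ 0.0775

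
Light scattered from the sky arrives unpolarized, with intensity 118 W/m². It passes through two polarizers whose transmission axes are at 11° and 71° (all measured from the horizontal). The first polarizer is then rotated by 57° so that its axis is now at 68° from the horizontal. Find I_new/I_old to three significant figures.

I_new/I_old ≈ 3.99

Before rotation:
Unpolarized light through the first polarizer → I₁ = ½ I₀, now polarized at 11°.
I₂ = I₁ cos²(71° − 11°) = 0.5 I₀ · cos²(60°) = 0.125 I₀.
After rotation:
Unpolarized light through the first polarizer → I₁ = ½ I₀, now polarized at 68°.
I₂ = I₁ cos²(71° − 68°) = 0.5 I₀ · cos²(3°) = 0.4986 I₀.
Ratio = 0.4986 / 0.125 = 3.989.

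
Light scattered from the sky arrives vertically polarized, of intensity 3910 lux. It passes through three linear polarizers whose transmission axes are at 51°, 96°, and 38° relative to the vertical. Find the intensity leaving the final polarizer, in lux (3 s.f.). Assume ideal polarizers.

I ≈ 217 lux

I₁ = 3910 lux · cos²(51°) = 1549 lux.
I₂ = I₁ · cos²(45°) = 1549 · 0.5 = 774.3 lux.
I₃ = I₂ · cos²(58°) = 774.3 · 0.2808 = 217.4 lux.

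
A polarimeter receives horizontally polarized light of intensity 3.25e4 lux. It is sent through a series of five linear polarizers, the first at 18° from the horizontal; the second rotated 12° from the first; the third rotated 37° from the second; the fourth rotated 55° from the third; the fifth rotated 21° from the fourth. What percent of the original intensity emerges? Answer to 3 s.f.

I₁ = 3.25e4 lux · cos²(18°) = 2.94e+04 lux.
I₂ = I₁ · cos²(12°) = 2.94e+04 · 0.9568 = 2.813e+04 lux.
I₃ = I₂ · cos²(37°) = 2.813e+04 · 0.6378 = 1.794e+04 lux.
I₄ = I₃ · cos²(55°) = 1.794e+04 · 0.329 = 5902 lux.
I₅ = I₄ · cos²(21°) = 5902 · 0.8716 = 5144 lux.
That is 15.83% of the incident intensity.

≈ 15.8%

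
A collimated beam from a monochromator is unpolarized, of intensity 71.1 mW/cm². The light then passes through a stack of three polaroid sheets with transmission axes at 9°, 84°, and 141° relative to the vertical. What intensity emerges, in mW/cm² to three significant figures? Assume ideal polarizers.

I ≈ 0.706 mW/cm²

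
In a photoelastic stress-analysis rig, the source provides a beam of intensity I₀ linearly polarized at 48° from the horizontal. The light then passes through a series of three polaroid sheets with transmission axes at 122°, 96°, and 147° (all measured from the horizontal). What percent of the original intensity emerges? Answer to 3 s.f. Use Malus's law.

≈ 2.43%

By Malus's law, I₁ = I₀ cos²(122° − 48°) = I₀ cos²(74°) = 0.07598 I₀.
I₂ = I₁ cos²(96° − 122°) = 0.07598 I₀ · cos²(26°) = 0.06138 I₀.
I₃ = I₂ cos²(147° − 96°) = 0.06138 I₀ · cos²(51°) = 0.02431 I₀.
That is 2.431% of the incident intensity.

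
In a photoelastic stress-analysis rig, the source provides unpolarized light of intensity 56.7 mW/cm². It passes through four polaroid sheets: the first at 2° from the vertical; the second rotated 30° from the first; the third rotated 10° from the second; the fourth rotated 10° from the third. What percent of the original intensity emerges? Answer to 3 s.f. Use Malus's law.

Unpolarized light through the first polarizer → I₁ = 56.7 mW/cm²/2 = 28.35 mW/cm², polarized at 2°.
I₂ = I₁ · cos²(30°) = 28.35 · 0.75 = 21.26 mW/cm².
I₃ = I₂ · cos²(10°) = 21.26 · 0.9698 = 20.62 mW/cm².
I₄ = I₃ · cos²(10°) = 20.62 · 0.9698 = 20 mW/cm².
That is 35.27% of the incident intensity.

≈ 35.3%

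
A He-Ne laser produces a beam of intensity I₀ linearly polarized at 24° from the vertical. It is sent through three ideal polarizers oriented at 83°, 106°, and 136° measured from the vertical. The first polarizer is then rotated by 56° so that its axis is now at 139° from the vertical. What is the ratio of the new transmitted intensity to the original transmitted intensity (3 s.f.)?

Before rotation:
By Malus's law, I₁ = I₀ cos²(83° − 24°) = I₀ cos²(59°) = 0.2653 I₀.
I₂ = I₁ cos²(106° − 83°) = 0.2653 I₀ · cos²(23°) = 0.2248 I₀.
I₃ = I₂ cos²(136° − 106°) = 0.2248 I₀ · cos²(30°) = 0.1686 I₀.
After rotation:
I₁ = I₀ cos²(139° − 24°) = I₀ cos²(65°) = 0.1786 I₀.
I₂ = I₁ cos²(106° − 139°) = 0.1786 I₀ · cos²(33°) = 0.1256 I₀.
I₃ = I₂ cos²(136° − 106°) = 0.1256 I₀ · cos²(30°) = 0.09422 I₀.
Ratio = 0.09422 / 0.1686 = 0.5589.

I_new/I_old ≈ 0.559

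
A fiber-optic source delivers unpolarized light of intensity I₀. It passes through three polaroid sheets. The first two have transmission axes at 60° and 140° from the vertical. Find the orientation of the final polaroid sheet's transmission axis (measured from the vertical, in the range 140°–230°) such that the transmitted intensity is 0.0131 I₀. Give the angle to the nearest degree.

Unpolarized light through the first polarizer → I₁ = ½ I₀, now polarized at 60°.
I₂ = I₁ cos²(140° − 60°) = 0.5 I₀ · cos²(80°) = 0.01508 I₀.
Need I₃/I₀ = 0.0131, so cos²(θ − 140°) = 0.0131 / 0.01508 = 0.8689.
θ − 140° = arccos(√0.8689) = 21.2°, giving θ ≈ 140 + 21.2 = 161.2°.

θ ≈ 161°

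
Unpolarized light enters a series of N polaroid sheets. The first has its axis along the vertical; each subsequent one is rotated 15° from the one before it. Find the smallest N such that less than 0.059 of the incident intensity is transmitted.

N = 32

First polarizer halves the unpolarized light: factor 1/2.
Each further stage multiplies by cos²(15°) = 0.933.
After N polarizers: T = 0.5·0.933^(N−1). Require T < 0.059 ⇒ N−1 > ln(0.059/0.5)/ln(0.933) = 30.82, so N−1 ≥ 31 and N = 32.
Check: N=32 gives T = 0.05828 < 0.059; N=31 gives T = 0.06246.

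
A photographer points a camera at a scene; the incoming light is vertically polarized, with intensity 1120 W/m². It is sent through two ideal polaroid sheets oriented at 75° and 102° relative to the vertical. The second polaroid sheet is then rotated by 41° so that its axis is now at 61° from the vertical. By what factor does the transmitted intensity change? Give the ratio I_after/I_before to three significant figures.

I_new/I_old ≈ 1.19

Before rotation:
By Malus's law, I₁ = I₀ cos²(75° − 0°) = I₀ cos²(75°) = 0.06699 I₀.
I₂ = I₁ cos²(102° − 75°) = 0.06699 I₀ · cos²(27°) = 0.05318 I₀.
After rotation:
I₁ = I₀ cos²(75° − 0°) = I₀ cos²(75°) = 0.06699 I₀.
I₂ = I₁ cos²(61° − 75°) = 0.06699 I₀ · cos²(14°) = 0.06307 I₀.
Ratio = 0.06307 / 0.05318 = 1.186.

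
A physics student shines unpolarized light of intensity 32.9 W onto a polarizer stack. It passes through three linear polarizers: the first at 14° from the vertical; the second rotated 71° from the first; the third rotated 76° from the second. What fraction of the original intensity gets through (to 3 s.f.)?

Unpolarized light through the first polarizer → I₁ = 32.9 W/2 = 16.45 W, polarized at 14°.
I₂ = I₁ · cos²(71°) = 16.45 · 0.106 = 1.744 W.
I₃ = I₂ · cos²(76°) = 1.744 · 0.05853 = 0.102 W.
Transmitted fraction = 0.003102.

I/I₀ ≈ 0.00310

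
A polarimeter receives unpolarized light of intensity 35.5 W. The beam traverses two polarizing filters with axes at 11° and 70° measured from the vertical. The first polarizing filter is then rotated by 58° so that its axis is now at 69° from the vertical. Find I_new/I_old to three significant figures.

Before rotation:
Unpolarized light through the first polarizer → I₁ = ½ I₀, now polarized at 11°.
I₂ = I₁ cos²(70° − 11°) = 0.5 I₀ · cos²(59°) = 0.1326 I₀.
After rotation:
Unpolarized light through the first polarizer → I₁ = ½ I₀, now polarized at 69°.
I₂ = I₁ cos²(70° − 69°) = 0.5 I₀ · cos²(1°) = 0.4998 I₀.
Ratio = 0.4998 / 0.1326 = 3.769.

I_new/I_old ≈ 3.77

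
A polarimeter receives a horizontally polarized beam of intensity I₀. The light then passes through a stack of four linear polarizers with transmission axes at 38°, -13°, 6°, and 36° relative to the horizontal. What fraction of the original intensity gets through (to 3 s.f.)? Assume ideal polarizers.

≈ 0.165 I₀

By Malus's law, I₁ = I₀ cos²(38° − 0°) = I₀ cos²(38°) = 0.621 I₀.
I₂ = I₁ cos²(-13° − 38°) = 0.621 I₀ · cos²(51°) = 0.2459 I₀.
I₃ = I₂ cos²(6° + 13°) = 0.2459 I₀ · cos²(19°) = 0.2199 I₀.
I₄ = I₃ cos²(36° − 6°) = 0.2199 I₀ · cos²(30°) = 0.1649 I₀.
Transmitted fraction = 0.1649.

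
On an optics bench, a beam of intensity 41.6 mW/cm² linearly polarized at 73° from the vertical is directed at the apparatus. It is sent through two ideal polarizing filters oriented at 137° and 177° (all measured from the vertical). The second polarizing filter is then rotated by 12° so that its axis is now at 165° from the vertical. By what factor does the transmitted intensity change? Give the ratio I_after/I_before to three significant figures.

Before rotation:
I₁ = I₀ cos²(137° − 73°) = I₀ cos²(64°) = 0.1922 I₀.
I₂ = I₁ cos²(177° − 137°) = 0.1922 I₀ · cos²(40°) = 0.1128 I₀.
After rotation:
I₁ = I₀ cos²(137° − 73°) = I₀ cos²(64°) = 0.1922 I₀.
I₂ = I₁ cos²(165° − 137°) = 0.1922 I₀ · cos²(28°) = 0.1498 I₀.
Ratio = 0.1498 / 0.1128 = 1.329.

I_new/I_old ≈ 1.33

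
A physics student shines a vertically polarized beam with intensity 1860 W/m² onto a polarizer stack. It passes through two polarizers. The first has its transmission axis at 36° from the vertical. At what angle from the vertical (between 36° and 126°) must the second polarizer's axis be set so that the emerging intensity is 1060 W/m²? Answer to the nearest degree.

θ ≈ 57°

By Malus's law, I₁ = I₀ cos²(36° − 0°) = I₀ cos²(36°) = 0.6545 I₀.
Target fraction: 1060 / 1860 W/m² = 0.5699 of I₀.
Need I₂/I₀ = 0.5699, so cos²(θ − 36°) = 0.5699 / 0.6545 = 0.8707.
θ − 36° = arccos(√0.8707) = 21.1°, giving θ ≈ 36 + 21.1 = 57.1°.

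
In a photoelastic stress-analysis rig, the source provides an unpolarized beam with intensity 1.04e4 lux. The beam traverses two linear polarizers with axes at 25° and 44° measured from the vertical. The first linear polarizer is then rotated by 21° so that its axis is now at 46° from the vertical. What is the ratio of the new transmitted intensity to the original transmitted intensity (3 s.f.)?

I_new/I_old ≈ 1.12

Before rotation:
Unpolarized light through the first polarizer → I₁ = ½ I₀, now polarized at 25°.
I₂ = I₁ cos²(44° − 25°) = 0.5 I₀ · cos²(19°) = 0.447 I₀.
After rotation:
Unpolarized light through the first polarizer → I₁ = ½ I₀, now polarized at 46°.
I₂ = I₁ cos²(44° − 46°) = 0.5 I₀ · cos²(2°) = 0.4994 I₀.
Ratio = 0.4994 / 0.447 = 1.117.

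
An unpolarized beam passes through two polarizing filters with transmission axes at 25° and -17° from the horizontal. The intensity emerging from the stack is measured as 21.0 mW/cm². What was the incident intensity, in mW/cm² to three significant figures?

Unpolarized light through the first polarizer → I₁ = ½ I₀, now polarized at 25°.
I₂ = I₁ cos²(-17° − 25°) = 0.5 I₀ · cos²(42°) = 0.2761 I₀.
So 21.0 mW/cm² = 0.2761 I₀, giving I₀ = 21.0/0.2761 = 76.05 mW/cm².

I₀ ≈ 76.1 mW/cm²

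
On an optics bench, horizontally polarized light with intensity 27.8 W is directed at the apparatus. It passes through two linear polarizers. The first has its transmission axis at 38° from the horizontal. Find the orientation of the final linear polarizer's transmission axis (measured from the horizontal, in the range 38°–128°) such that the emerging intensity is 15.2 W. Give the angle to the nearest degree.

θ ≈ 58°

I₁ = I₀ cos²(38° − 0°) = I₀ cos²(38°) = 0.621 I₀.
Target fraction: 15.2 / 27.8 W = 0.5468 of I₀.
Need I₂/I₀ = 0.5468, so cos²(θ − 38°) = 0.5468 / 0.621 = 0.8805.
θ − 38° = arccos(√0.8805) = 20.2°, giving θ ≈ 38 + 20.2 = 58.2°.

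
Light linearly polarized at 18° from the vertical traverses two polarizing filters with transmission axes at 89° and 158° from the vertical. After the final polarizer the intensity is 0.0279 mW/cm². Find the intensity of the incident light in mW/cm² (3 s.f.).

I₀ ≈ 2.05 mW/cm²

By Malus's law, I₁ = I₀ cos²(89° − 18°) = I₀ cos²(71°) = 0.106 I₀.
I₂ = I₁ cos²(158° − 89°) = 0.106 I₀ · cos²(69°) = 0.01361 I₀.
So 0.0279 mW/cm² = 0.01361 I₀, giving I₀ = 0.0279/0.01361 = 2.05 mW/cm².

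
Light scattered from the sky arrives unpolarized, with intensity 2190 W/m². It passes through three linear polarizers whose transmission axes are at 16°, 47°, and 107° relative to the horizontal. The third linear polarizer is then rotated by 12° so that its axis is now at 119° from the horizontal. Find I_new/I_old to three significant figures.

I_new/I_old ≈ 0.382

Before rotation:
Unpolarized light through the first polarizer → I₁ = ½ I₀, now polarized at 16°.
I₂ = I₁ cos²(47° − 16°) = 0.5 I₀ · cos²(31°) = 0.3674 I₀.
I₃ = I₂ cos²(107° − 47°) = 0.3674 I₀ · cos²(60°) = 0.09184 I₀.
After rotation:
Unpolarized light through the first polarizer → I₁ = ½ I₀, now polarized at 16°.
I₂ = I₁ cos²(47° − 16°) = 0.5 I₀ · cos²(31°) = 0.3674 I₀.
I₃ = I₂ cos²(119° − 47°) = 0.3674 I₀ · cos²(72°) = 0.03508 I₀.
Ratio = 0.03508 / 0.09184 = 0.382.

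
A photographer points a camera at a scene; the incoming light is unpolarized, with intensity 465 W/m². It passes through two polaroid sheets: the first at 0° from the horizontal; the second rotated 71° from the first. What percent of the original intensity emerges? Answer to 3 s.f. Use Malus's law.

Unpolarized light through the first polarizer → I₁ = 465 W/m²/2 = 232.5 W/m², polarized at 0°.
I₂ = I₁ · cos²(71°) = 232.5 · 0.106 = 24.64 W/m².
That is 5.3% of the incident intensity.

≈ 5.30%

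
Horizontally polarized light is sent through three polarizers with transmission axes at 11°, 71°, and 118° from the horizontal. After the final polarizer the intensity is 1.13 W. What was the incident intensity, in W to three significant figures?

I₁ = I₀ cos²(11° − 0°) = I₀ cos²(11°) = 0.9636 I₀.
I₂ = I₁ cos²(71° − 11°) = 0.9636 I₀ · cos²(60°) = 0.2409 I₀.
I₃ = I₂ cos²(118° − 71°) = 0.2409 I₀ · cos²(47°) = 0.112 I₀.
So 1.13 W = 0.112 I₀, giving I₀ = 1.13/0.112 = 10.09 W.

I₀ ≈ 10.1 W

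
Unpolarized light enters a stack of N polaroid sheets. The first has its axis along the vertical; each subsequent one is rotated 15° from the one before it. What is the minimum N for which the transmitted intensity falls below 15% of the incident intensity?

First polarizer halves the unpolarized light: factor 1/2.
Each further stage multiplies by cos²(15°) = 0.933.
After N polarizers: T = 0.5·0.933^(N−1). Require T < 0.15 ⇒ N−1 > ln(0.15/0.5)/ln(0.933) = 17.36, so N−1 ≥ 18 and N = 19.
Check: N=19 gives T = 0.1435 < 0.15; N=18 gives T = 0.1538.

N = 19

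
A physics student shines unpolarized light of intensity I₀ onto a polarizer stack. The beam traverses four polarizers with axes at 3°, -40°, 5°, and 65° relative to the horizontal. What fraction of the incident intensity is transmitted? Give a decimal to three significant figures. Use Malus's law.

≈ 0.0334 I₀

Unpolarized light through the first polarizer → I₁ = ½ I₀, now polarized at 3°.
I₂ = I₁ cos²(-40° − 3°) = 0.5 I₀ · cos²(43°) = 0.2674 I₀.
I₃ = I₂ cos²(5° + 40°) = 0.2674 I₀ · cos²(45°) = 0.1337 I₀.
I₄ = I₃ cos²(65° − 5°) = 0.1337 I₀ · cos²(60°) = 0.03343 I₀.
Transmitted fraction = 0.03343.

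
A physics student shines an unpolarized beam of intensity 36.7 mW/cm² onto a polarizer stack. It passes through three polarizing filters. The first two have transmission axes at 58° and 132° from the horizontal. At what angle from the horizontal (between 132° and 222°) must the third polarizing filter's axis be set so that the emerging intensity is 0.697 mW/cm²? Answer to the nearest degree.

θ ≈ 177°

Unpolarized light through the first polarizer → I₁ = ½ I₀, now polarized at 58°.
I₂ = I₁ cos²(132° − 58°) = 0.5 I₀ · cos²(74°) = 0.03799 I₀.
Target fraction: 0.697 / 36.7 mW/cm² = 0.01899 of I₀.
Need I₃/I₀ = 0.01899, so cos²(θ − 132°) = 0.01899 / 0.03799 = 0.4999.
θ − 132° = arccos(√0.4999) = 45.0°, giving θ ≈ 132 + 45.0 = 177.0°.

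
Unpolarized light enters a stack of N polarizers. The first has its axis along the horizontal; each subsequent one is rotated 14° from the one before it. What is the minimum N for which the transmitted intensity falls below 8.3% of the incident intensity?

First polarizer halves the unpolarized light: factor 1/2.
Each further stage multiplies by cos²(14°) = 0.9415.
After N polarizers: T = 0.5·0.9415^(N−1). Require T < 0.083 ⇒ N−1 > ln(0.083/0.5)/ln(0.9415) = 29.78, so N−1 ≥ 30 and N = 31.
Check: N=31 gives T = 0.08189 < 0.083; N=30 gives T = 0.08698.

N = 31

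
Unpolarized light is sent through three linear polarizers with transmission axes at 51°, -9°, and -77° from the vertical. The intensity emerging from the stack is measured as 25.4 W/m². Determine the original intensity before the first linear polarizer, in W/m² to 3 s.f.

I₀ ≈ 1450 W/m²

Unpolarized light through the first polarizer → I₁ = ½ I₀, now polarized at 51°.
I₂ = I₁ cos²(-9° − 51°) = 0.5 I₀ · cos²(60°) = 0.125 I₀.
I₃ = I₂ cos²(-77° + 9°) = 0.125 I₀ · cos²(68°) = 0.01754 I₀.
So 25.4 W/m² = 0.01754 I₀, giving I₀ = 25.4/0.01754 = 1448 W/m².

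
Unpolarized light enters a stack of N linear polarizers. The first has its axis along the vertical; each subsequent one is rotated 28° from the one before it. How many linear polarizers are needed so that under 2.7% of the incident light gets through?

N = 13

First polarizer halves the unpolarized light: factor 1/2.
Each further stage multiplies by cos²(28°) = 0.7796.
After N polarizers: T = 0.5·0.7796^(N−1). Require T < 0.027 ⇒ N−1 > ln(0.027/0.5)/ln(0.7796) = 11.72, so N−1 ≥ 12 and N = 13.
Check: N=13 gives T = 0.0252 < 0.027; N=12 gives T = 0.03232.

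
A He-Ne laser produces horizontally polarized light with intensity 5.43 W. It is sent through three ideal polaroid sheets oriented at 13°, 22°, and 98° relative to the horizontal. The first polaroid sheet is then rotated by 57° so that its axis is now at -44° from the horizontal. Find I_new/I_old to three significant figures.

Before rotation:
By Malus's law, I₁ = I₀ cos²(13° − 0°) = I₀ cos²(13°) = 0.9494 I₀.
I₂ = I₁ cos²(22° − 13°) = 0.9494 I₀ · cos²(9°) = 0.9262 I₀.
I₃ = I₂ cos²(98° − 22°) = 0.9262 I₀ · cos²(76°) = 0.0542 I₀.
After rotation:
I₁ = I₀ cos²(-44° − 0°) = I₀ cos²(44°) = 0.5174 I₀.
I₂ = I₁ cos²(22° + 44°) = 0.5174 I₀ · cos²(66°) = 0.0856 I₀.
I₃ = I₂ cos²(98° − 22°) = 0.0856 I₀ · cos²(76°) = 0.00501 I₀.
Ratio = 0.00501 / 0.0542 = 0.09243.

I_new/I_old ≈ 0.0924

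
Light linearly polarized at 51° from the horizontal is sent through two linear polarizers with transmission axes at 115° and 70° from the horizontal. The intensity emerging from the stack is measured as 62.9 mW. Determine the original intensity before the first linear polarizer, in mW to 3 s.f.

By Malus's law, I₁ = I₀ cos²(115° − 51°) = I₀ cos²(64°) = 0.1922 I₀.
I₂ = I₁ cos²(70° − 115°) = 0.1922 I₀ · cos²(45°) = 0.09608 I₀.
So 62.9 mW = 0.09608 I₀, giving I₀ = 62.9/0.09608 = 654.6 mW.

I₀ ≈ 655 mW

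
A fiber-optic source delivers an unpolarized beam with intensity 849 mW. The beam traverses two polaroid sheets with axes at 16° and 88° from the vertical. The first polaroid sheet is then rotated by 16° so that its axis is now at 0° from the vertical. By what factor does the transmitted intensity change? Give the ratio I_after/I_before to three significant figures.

I_new/I_old ≈ 0.0128

Before rotation:
Unpolarized light through the first polarizer → I₁ = ½ I₀, now polarized at 16°.
I₂ = I₁ cos²(88° − 16°) = 0.5 I₀ · cos²(72°) = 0.04775 I₀.
After rotation:
Unpolarized light through the first polarizer → I₁ = ½ I₀, now polarized at 0°.
I₂ = I₁ cos²(88° − 0°) = 0.5 I₀ · cos²(88°) = 0.000609 I₀.
Ratio = 0.000609 / 0.04775 = 0.01275.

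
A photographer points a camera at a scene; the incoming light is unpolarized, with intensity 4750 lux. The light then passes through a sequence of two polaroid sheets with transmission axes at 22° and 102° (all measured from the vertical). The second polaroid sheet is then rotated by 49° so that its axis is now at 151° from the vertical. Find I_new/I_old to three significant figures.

I_new/I_old ≈ 13.1

Before rotation:
Unpolarized light through the first polarizer → I₁ = ½ I₀, now polarized at 22°.
I₂ = I₁ cos²(102° − 22°) = 0.5 I₀ · cos²(80°) = 0.01508 I₀.
After rotation:
Unpolarized light through the first polarizer → I₁ = ½ I₀, now polarized at 22°.
Angle between axes 1 and 2: 51°. I₂ = 0.5 I₀ · cos²(51°) = 0.198 I₀.
Ratio = 0.198 / 0.01508 = 13.13.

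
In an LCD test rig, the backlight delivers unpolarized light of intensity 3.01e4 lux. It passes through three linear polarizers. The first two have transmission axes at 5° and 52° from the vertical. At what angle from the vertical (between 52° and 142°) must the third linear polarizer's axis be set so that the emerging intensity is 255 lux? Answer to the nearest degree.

Unpolarized light through the first polarizer → I₁ = ½ I₀, now polarized at 5°.
I₂ = I₁ cos²(52° − 5°) = 0.5 I₀ · cos²(47°) = 0.2326 I₀.
Target fraction: 255 / 3.01e4 lux = 0.008472 of I₀.
Need I₃/I₀ = 0.008472, so cos²(θ − 52°) = 0.008472 / 0.2326 = 0.03643.
θ − 52° = arccos(√0.03643) = 79.0°, giving θ ≈ 52 + 79.0 = 131.0°.

θ ≈ 131°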